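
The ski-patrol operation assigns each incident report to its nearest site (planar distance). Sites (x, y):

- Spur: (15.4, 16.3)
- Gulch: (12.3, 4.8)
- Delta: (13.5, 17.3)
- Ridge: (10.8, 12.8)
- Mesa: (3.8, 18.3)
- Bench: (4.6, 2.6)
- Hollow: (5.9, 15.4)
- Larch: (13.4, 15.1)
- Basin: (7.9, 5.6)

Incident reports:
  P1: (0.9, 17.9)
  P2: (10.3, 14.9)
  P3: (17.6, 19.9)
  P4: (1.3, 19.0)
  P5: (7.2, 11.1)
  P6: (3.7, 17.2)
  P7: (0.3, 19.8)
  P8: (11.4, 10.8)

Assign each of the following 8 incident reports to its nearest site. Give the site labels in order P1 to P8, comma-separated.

P1 → Mesa (d²=8.57)
P2 → Ridge (d²=4.66)
P3 → Spur (d²=17.80)
P4 → Mesa (d²=6.74)
P5 → Ridge (d²=15.85)
P6 → Mesa (d²=1.22)
P7 → Mesa (d²=14.50)
P8 → Ridge (d²=4.36)

Mesa, Ridge, Spur, Mesa, Ridge, Mesa, Mesa, Ridge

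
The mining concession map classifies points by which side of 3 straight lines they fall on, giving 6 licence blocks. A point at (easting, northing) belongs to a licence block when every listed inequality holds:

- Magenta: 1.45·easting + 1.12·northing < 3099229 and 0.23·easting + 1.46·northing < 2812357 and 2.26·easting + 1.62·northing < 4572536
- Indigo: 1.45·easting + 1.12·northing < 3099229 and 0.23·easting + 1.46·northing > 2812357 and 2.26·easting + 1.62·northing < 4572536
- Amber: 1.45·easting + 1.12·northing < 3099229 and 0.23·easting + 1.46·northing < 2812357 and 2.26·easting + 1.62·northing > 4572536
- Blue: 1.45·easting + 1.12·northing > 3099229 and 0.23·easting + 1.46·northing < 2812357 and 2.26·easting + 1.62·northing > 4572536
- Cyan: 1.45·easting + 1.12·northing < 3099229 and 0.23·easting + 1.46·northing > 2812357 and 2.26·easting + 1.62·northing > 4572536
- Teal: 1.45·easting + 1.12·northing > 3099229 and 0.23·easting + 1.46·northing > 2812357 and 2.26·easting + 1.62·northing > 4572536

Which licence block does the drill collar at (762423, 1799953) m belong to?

Blue

1.45·762423 + 1.12·1799953 = 3121460.710, which is > 3099229
0.23·762423 + 1.46·1799953 = 2803288.670, which is < 2812357
2.26·762423 + 1.62·1799953 = 4638999.840, which is > 4572536
This sign pattern matches Blue.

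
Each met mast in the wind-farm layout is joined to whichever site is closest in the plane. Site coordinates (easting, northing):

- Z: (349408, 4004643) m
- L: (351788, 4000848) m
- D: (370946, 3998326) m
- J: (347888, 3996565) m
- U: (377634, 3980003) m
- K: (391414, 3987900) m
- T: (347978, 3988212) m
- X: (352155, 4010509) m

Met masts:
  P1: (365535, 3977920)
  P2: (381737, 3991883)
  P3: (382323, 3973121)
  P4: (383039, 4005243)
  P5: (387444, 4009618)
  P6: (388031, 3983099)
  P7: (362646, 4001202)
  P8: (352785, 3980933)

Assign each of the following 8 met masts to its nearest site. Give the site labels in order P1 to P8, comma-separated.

U, K, U, D, D, K, D, T

P1 → U (d²=150724690.00)
P2 → K (d²=109508618.00)
P3 → U (d²=69348645.00)
P4 → D (d²=194085538.00)
P5 → D (d²=399693268.00)
P6 → K (d²=34494290.00)
P7 → D (d²=77161376.00)
P8 → T (d²=76091090.00)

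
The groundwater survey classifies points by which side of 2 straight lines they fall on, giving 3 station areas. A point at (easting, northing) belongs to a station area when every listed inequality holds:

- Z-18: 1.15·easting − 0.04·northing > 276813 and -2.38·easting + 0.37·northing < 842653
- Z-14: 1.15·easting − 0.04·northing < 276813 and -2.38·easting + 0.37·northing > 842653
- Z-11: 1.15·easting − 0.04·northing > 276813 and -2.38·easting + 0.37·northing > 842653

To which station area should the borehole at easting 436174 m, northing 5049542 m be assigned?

Z-18

1.15·436174 − 0.04·5049542 = 299618.420, which is > 276813
-2.38·436174 + 0.37·5049542 = 830236.420, which is < 842653
This sign pattern matches Z-18.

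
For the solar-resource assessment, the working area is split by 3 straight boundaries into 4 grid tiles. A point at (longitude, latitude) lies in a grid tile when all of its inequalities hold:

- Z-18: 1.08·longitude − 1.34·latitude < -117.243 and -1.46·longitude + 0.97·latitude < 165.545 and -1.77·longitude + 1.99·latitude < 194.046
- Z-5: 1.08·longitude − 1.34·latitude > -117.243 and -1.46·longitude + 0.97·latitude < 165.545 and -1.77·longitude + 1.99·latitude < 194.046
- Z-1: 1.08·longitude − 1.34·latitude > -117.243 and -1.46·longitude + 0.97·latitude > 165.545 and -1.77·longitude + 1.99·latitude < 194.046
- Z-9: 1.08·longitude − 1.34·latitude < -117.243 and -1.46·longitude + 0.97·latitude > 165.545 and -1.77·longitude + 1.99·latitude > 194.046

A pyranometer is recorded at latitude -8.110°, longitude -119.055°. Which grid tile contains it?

Z-9

1.08·-119.055 − 1.34·-8.110 = -117.712, which is < -117.243
-1.46·-119.055 + 0.97·-8.110 = 165.954, which is > 165.545
-1.77·-119.055 + 1.99·-8.110 = 194.588, which is > 194.046
This sign pattern matches Z-9.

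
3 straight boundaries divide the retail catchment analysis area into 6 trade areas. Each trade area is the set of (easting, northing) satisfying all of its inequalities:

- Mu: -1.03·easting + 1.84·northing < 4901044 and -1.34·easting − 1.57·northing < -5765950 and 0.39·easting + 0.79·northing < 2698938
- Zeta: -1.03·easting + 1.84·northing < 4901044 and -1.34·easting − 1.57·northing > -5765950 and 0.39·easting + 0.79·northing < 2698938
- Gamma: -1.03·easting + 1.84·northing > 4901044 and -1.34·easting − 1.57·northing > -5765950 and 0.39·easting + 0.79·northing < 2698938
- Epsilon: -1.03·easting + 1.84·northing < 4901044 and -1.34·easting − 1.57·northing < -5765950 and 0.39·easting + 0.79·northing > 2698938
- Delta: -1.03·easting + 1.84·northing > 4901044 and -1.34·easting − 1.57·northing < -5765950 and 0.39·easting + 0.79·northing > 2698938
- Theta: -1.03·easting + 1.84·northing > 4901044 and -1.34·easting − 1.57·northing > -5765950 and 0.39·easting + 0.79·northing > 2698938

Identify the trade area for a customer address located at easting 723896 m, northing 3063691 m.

Epsilon

-1.03·723896 + 1.84·3063691 = 4891578.560, which is < 4901044
-1.34·723896 − 1.57·3063691 = -5780015.510, which is < -5765950
0.39·723896 + 0.79·3063691 = 2702635.330, which is > 2698938
This sign pattern matches Epsilon.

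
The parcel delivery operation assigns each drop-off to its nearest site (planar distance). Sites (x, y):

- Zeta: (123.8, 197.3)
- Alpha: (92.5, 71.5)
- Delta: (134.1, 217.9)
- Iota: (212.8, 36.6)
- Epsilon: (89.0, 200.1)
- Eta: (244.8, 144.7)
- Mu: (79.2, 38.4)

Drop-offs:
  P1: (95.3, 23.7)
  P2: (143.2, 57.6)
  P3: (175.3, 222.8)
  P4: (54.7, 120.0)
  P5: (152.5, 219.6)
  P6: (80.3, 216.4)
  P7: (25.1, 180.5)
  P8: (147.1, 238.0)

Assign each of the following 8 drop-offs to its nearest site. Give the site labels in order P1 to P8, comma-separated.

Mu, Alpha, Delta, Alpha, Delta, Epsilon, Epsilon, Delta

P1 → Mu (d²=475.30)
P2 → Alpha (d²=2763.70)
P3 → Delta (d²=1721.45)
P4 → Alpha (d²=3781.09)
P5 → Delta (d²=341.45)
P6 → Epsilon (d²=341.38)
P7 → Epsilon (d²=4467.37)
P8 → Delta (d²=573.01)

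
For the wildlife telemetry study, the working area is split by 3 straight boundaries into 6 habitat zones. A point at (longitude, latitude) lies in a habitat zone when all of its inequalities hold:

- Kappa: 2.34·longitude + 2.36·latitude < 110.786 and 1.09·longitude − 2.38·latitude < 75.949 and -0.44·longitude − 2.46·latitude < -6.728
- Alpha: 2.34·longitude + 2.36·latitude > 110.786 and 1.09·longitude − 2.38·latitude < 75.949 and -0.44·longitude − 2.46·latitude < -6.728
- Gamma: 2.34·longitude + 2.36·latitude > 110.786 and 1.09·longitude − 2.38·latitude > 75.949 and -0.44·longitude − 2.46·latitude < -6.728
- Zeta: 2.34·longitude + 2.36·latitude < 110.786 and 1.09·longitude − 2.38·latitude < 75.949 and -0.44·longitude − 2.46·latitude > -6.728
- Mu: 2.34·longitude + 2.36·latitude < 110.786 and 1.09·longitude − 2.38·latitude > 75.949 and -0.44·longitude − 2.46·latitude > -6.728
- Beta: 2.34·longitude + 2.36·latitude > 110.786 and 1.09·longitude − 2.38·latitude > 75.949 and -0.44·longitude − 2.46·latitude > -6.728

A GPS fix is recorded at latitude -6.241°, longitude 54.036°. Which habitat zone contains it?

2.34·54.036 + 2.36·-6.241 = 111.715, which is > 110.786
1.09·54.036 − 2.38·-6.241 = 73.753, which is < 75.949
-0.44·54.036 − 2.46·-6.241 = -8.423, which is < -6.728
This sign pattern matches Alpha.

Alpha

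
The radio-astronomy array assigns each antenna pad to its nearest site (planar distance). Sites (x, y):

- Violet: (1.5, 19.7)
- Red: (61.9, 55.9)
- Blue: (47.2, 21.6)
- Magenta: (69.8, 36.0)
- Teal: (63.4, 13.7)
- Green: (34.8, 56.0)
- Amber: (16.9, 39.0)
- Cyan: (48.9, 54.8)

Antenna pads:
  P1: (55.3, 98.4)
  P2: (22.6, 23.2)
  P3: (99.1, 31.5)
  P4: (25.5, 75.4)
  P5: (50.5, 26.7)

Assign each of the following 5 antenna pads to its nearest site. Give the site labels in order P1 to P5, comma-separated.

P1 → Red (d²=1849.81)
P2 → Amber (d²=282.13)
P3 → Magenta (d²=878.74)
P4 → Green (d²=462.85)
P5 → Blue (d²=36.90)

Red, Amber, Magenta, Green, Blue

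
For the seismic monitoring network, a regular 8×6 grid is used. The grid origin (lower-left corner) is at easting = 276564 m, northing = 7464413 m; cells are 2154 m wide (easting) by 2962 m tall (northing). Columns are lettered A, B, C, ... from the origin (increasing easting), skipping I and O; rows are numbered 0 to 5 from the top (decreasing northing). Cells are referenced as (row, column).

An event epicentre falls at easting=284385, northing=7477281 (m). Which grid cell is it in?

Column index: ⌊(284385 − 276564) / 2154⌋ = ⌊3.631⌋ = 3 → column D
Row offset from origin: ⌊(7477281 − 7464413) / 2962⌋ = ⌊4.344⌋ = 4 → row 1 (counted from top)

(1, D)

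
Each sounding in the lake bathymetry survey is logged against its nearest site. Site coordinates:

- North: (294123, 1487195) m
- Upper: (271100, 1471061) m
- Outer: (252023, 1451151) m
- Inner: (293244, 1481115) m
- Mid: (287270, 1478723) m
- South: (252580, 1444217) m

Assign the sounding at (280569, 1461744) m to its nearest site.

Squared distances to each site:
North: 831464317.000; Upper: 176468450.000; Outer: 927085765.000; Inner: 535891266.000; Mid: 333189842.000; South: 1090579850.000.
Minimum at Upper.

Upper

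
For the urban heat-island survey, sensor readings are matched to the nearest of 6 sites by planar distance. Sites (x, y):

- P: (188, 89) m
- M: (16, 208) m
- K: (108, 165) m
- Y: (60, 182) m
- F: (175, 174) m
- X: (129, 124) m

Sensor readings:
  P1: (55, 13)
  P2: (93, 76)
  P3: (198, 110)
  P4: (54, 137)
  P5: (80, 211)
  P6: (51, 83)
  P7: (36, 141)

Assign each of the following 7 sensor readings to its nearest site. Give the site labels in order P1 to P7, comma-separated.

X, X, P, Y, Y, X, Y

P1 → X (d²=17797.00)
P2 → X (d²=3600.00)
P3 → P (d²=541.00)
P4 → Y (d²=2061.00)
P5 → Y (d²=1241.00)
P6 → X (d²=7765.00)
P7 → Y (d²=2257.00)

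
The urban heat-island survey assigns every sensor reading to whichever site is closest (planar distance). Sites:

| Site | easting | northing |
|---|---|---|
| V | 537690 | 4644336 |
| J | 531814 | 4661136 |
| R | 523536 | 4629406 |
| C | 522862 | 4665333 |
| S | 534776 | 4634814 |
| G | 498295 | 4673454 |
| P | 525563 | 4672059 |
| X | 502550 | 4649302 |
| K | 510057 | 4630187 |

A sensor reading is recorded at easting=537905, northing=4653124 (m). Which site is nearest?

V

Squared distances to each site:
V: 77275169.000; J: 101292425.000; R: 769011685.000; C: 375351530.000; S: 345046741.000; G: 1982261000.000; P: 510859189.000; X: 1264583709.000; K: 1301617073.000.
Minimum at V.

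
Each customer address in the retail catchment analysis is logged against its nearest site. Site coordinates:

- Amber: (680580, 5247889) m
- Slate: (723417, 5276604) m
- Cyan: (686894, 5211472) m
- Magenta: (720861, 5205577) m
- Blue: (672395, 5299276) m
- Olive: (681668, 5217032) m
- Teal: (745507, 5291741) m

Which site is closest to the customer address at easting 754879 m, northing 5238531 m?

Squared distances to each site:
Amber: 5607913565.000; Slate: 2439410773.000; Cyan: 5354149706.000; Magenta: 2243190440.000; Blue: 10493565281.000; Olive: 5822057522.000; Teal: 2919138484.000.
Minimum at Magenta.

Magenta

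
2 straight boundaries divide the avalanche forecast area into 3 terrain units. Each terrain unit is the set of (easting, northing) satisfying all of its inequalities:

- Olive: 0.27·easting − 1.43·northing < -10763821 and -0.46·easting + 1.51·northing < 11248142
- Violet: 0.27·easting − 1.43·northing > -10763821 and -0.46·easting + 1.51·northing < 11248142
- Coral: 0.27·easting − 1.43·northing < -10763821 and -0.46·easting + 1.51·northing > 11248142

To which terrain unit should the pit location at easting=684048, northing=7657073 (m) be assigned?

0.27·684048 − 1.43·7657073 = -10764921.430, which is < -10763821
-0.46·684048 + 1.51·7657073 = 11247518.150, which is < 11248142
This sign pattern matches Olive.

Olive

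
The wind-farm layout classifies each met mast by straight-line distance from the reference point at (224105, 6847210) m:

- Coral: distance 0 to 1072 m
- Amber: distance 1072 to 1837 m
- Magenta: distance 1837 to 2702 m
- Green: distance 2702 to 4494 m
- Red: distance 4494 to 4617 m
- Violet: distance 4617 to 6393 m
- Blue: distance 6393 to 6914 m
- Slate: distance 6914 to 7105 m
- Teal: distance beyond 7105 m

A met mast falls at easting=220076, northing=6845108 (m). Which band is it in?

Red

Distance = √((220076−224105)² + (6845108−6847210)²) = √(16232841.000 + 4418404.000) = 4544.364 m.
4494 ≤ 4544.364 < 4617 → Red.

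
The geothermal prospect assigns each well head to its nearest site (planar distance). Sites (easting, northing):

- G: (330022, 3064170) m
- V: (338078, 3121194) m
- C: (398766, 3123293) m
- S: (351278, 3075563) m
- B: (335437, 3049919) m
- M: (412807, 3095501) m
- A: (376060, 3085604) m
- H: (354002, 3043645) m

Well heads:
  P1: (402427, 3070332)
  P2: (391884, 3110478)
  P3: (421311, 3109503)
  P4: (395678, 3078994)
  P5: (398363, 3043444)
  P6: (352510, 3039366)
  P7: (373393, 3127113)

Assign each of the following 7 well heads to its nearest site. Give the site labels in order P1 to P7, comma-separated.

M, C, M, A, H, H, C

P1 → M (d²=741222961.00)
P2 → C (d²=211586149.00)
P3 → M (d²=268374020.00)
P4 → A (d²=428558024.00)
P5 → H (d²=1967938722.00)
P6 → H (d²=20535905.00)
P7 → C (d²=658381529.00)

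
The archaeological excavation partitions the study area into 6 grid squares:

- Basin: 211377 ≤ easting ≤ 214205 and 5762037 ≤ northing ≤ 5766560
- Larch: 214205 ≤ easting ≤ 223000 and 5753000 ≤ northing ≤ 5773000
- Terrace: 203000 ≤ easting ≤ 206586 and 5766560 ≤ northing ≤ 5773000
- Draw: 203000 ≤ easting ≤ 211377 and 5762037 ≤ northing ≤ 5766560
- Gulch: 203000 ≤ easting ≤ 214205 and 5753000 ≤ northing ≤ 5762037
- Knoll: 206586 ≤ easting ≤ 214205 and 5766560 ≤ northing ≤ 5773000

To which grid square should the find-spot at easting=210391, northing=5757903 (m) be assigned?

The point has easting = 210391 and northing = 5757903.
Only Gulch satisfies 203000 ≤ easting ≤ 214205 and 5753000 ≤ northing ≤ 5762037.

Gulch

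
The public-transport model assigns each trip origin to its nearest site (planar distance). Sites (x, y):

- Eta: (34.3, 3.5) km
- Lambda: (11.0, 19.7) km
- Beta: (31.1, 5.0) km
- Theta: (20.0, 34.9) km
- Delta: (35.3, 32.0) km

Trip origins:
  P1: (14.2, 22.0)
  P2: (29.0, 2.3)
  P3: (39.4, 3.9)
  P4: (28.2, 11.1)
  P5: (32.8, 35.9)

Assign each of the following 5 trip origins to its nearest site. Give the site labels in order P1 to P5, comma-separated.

Lambda, Beta, Eta, Beta, Delta

P1 → Lambda (d²=15.53)
P2 → Beta (d²=11.70)
P3 → Eta (d²=26.17)
P4 → Beta (d²=45.62)
P5 → Delta (d²=21.46)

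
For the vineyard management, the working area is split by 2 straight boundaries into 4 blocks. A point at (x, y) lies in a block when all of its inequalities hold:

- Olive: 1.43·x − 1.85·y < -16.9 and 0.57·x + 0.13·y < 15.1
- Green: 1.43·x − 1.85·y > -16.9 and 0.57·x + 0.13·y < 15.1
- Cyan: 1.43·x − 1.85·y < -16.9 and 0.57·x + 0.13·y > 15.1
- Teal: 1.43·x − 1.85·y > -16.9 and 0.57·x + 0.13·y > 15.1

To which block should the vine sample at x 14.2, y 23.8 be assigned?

Olive

1.43·14.2 − 1.85·23.8 = -23.724, which is < -16.9
0.57·14.2 + 0.13·23.8 = 11.188, which is < 15.1
This sign pattern matches Olive.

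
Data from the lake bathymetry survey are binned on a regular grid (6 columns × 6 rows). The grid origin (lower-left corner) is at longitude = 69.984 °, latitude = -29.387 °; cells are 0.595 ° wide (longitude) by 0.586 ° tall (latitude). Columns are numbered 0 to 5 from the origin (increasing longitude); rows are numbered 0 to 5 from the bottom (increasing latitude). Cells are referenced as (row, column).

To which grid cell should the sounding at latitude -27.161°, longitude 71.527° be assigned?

(3, 2)

Column index: ⌊(71.527 − 69.984) / 0.595⌋ = ⌊2.593⌋ = 2
Row offset from origin: ⌊(-27.161 − -29.387) / 0.586⌋ = ⌊3.799⌋ = 3 → row 3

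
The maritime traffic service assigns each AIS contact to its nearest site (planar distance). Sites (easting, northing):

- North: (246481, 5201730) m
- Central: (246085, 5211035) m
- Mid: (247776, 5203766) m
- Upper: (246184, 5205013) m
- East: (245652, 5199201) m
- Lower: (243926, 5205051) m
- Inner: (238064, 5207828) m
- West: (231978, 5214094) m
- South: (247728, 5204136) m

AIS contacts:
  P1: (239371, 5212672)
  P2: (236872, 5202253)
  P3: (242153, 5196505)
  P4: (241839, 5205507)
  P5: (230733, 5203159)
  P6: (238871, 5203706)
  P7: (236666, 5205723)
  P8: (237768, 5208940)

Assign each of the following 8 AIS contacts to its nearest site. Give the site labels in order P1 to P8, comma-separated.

Inner, Inner, East, Lower, Inner, Inner, Inner, Inner

P1 → Inner (d²=25172585.00)
P2 → Inner (d²=32501489.00)
P3 → East (d²=19511417.00)
P4 → Lower (d²=4563505.00)
P5 → Inner (d²=75543122.00)
P6 → Inner (d²=17642133.00)
P7 → Inner (d²=6385429.00)
P8 → Inner (d²=1324160.00)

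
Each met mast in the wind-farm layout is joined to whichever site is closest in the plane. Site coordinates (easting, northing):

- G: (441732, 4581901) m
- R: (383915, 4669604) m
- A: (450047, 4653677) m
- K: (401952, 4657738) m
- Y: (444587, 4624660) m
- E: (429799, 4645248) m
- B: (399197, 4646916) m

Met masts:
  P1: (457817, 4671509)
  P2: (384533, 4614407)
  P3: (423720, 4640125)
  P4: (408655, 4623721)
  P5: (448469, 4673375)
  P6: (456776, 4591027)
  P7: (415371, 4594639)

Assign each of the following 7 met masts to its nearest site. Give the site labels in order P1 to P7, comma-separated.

A, B, E, B, A, G, G

P1 → A (d²=378353124.00)
P2 → B (d²=1271867977.00)
P3 → E (d²=63199370.00)
P4 → B (d²=627461789.00)
P5 → A (d²=390501288.00)
P6 → G (d²=309605812.00)
P7 → G (d²=857158965.00)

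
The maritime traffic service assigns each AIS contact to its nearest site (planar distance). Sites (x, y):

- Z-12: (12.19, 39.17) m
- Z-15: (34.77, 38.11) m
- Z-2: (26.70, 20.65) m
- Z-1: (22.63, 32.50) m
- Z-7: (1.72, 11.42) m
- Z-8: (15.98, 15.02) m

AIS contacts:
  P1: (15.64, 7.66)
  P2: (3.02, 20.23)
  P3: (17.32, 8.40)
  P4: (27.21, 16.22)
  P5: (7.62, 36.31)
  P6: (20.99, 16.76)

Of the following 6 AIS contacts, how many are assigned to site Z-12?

P1 → Z-8
P2 → Z-7
P3 → Z-8
P4 → Z-2
P5 → Z-12
P6 → Z-8
1 of the 6 goes to Z-12.

1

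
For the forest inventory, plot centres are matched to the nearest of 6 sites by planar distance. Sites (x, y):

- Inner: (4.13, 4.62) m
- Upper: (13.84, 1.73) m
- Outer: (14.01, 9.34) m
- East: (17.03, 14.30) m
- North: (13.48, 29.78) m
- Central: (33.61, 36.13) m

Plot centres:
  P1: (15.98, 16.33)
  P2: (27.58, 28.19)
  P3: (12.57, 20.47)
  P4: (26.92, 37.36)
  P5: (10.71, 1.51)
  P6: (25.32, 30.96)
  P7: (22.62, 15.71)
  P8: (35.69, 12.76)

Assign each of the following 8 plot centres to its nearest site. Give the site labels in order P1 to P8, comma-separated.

P1 → East (d²=5.22)
P2 → Central (d²=99.40)
P3 → East (d²=57.96)
P4 → Central (d²=46.27)
P5 → Upper (d²=9.85)
P6 → Central (d²=95.45)
P7 → East (d²=33.24)
P8 → East (d²=350.57)

East, Central, East, Central, Upper, Central, East, East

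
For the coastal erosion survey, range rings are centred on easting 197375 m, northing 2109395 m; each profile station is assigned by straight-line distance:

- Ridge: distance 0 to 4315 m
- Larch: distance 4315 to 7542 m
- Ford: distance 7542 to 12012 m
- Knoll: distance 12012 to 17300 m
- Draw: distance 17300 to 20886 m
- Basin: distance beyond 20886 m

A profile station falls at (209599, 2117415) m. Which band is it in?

Distance = √((209599−197375)² + (2117415−2109395)²) = √(149426176.000 + 64320400.000) = 14620.074 m.
12012 ≤ 14620.074 < 17300 → Knoll.

Knoll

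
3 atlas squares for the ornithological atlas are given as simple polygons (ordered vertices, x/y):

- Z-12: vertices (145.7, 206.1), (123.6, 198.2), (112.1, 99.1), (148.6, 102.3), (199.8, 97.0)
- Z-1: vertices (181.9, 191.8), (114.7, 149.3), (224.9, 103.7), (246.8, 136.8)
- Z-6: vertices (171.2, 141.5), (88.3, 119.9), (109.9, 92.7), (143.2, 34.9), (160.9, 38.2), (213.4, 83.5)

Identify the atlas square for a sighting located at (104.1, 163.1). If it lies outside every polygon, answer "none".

Cast a ray rightward from (104.1, 163.1). For each polygon, the edges (by vertex number in listed order) whose endpoints lie on opposite sides of y = 163.1, where each meets that height, and whether that is right or left of the point:
Z-12: 2–3 at x≈119.53 (right), 5–1 at x≈167.02 (right) → 2 crossings.
Z-1: 1–2 at x≈136.52 (right), 4–1 at x≈215.77 (right) → 2 crossings.
Z-6: no edge straddles that height → 0 crossings.
All counts are even, so the point lies outside every listed polygon.

none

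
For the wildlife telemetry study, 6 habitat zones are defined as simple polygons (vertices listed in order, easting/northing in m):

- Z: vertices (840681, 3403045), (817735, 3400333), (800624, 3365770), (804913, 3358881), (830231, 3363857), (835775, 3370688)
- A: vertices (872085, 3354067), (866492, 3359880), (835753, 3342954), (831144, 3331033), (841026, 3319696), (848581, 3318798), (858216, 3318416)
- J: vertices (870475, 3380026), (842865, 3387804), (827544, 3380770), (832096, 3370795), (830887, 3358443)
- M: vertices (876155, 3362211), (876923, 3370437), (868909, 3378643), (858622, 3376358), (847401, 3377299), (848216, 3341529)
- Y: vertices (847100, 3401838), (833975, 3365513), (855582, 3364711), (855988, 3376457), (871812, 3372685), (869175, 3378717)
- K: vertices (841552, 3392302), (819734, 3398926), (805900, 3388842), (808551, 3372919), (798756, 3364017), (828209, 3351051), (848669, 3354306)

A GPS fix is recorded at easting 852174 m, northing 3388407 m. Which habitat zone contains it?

Cast a ray rightward from (852174, 3388407). For each polygon, the edges (by vertex number in listed order) whose endpoints lie on opposite sides of northing = 3388407, where each meets that height, and whether that is right or left of the point:
Z: 2–3 at easting≈811830.8 (left), 6–1 at easting≈838461.6 (left) → 0 crossings.
A: no edge straddles that height → 0 crossings.
J: no edge straddles that height → 0 crossings.
M: no edge straddles that height → 0 crossings.
Y: 1–2 at easting≈842247.1 (left), 6–1 at easting≈859923.4 (right) → 1 crossing.
K: 3–4 at easting≈805972.4 (left), 7–1 at easting≈842281.6 (left) → 0 crossings.
Only Y has an odd count, so the point is inside Y.

Y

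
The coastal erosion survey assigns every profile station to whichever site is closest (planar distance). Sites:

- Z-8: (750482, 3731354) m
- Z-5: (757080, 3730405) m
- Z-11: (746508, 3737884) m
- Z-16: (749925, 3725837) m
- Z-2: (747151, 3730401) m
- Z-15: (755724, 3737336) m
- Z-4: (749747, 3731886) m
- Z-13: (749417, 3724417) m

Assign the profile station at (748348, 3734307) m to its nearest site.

Z-4

Squared distances to each site:
Z-8: 13274165.000; Z-5: 91473428.000; Z-11: 16180529.000; Z-16: 74227829.000; Z-2: 16689645.000; Z-15: 63580217.000; Z-4: 7818442.000; Z-13: 98954861.000.
Minimum at Z-4.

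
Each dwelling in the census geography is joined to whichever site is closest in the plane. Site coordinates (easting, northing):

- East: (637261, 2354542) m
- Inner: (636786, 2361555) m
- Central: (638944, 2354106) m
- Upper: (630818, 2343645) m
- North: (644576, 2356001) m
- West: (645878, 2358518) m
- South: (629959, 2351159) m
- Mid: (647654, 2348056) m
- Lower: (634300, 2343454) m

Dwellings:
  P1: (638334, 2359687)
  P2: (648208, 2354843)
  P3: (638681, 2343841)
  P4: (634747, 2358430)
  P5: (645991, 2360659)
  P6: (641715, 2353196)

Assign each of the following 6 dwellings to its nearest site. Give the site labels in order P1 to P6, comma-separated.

P1 → Inner (d²=5885728.00)
P2 → North (d²=14532388.00)
P3 → Lower (d²=19342930.00)
P4 → Inner (d²=13923146.00)
P5 → West (d²=4596650.00)
P6 → Central (d²=8506541.00)

Inner, North, Lower, Inner, West, Central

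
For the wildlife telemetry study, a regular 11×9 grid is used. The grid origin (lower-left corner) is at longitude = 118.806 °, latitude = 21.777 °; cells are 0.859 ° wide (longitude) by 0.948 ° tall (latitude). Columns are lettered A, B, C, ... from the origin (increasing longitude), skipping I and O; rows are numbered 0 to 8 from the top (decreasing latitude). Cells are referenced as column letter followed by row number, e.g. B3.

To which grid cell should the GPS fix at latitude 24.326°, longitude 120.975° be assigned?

C6

Column index: ⌊(120.975 − 118.806) / 0.859⌋ = ⌊2.525⌋ = 2 → column C
Row offset from origin: ⌊(24.326 − 21.777) / 0.948⌋ = ⌊2.689⌋ = 2 → row 6 (counted from top)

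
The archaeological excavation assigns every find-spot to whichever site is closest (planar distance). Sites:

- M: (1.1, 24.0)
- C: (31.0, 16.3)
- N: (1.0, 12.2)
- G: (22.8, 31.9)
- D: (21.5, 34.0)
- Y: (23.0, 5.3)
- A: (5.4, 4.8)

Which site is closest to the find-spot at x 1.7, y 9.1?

Squared distances to each site:
M: 222.370; C: 910.330; N: 10.100; G: 965.050; D: 1012.050; Y: 468.130; A: 32.180.
Minimum at N.

N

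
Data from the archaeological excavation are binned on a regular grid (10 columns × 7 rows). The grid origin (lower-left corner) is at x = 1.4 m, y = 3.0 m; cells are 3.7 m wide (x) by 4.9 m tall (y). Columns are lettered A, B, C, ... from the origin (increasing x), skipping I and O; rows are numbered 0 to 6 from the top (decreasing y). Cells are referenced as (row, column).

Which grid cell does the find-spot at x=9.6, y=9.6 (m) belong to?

(5, C)

Column index: ⌊(9.6 − 1.4) / 3.7⌋ = ⌊2.216⌋ = 2 → column C
Row offset from origin: ⌊(9.6 − 3.0) / 4.9⌋ = ⌊1.347⌋ = 1 → row 5 (counted from top)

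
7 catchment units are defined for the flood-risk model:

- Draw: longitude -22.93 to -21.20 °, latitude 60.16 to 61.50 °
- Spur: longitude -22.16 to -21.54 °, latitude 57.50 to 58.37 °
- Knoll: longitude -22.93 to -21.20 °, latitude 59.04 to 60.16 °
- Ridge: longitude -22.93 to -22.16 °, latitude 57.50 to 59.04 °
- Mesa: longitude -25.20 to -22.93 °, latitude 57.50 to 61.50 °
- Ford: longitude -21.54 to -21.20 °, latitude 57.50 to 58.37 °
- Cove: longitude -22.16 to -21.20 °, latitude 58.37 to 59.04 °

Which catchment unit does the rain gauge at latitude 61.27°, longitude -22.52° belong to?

Draw

The point has longitude = -22.52 and latitude = 61.27.
Only Draw satisfies -22.93 ≤ longitude ≤ -21.20 and 60.16 ≤ latitude ≤ 61.50.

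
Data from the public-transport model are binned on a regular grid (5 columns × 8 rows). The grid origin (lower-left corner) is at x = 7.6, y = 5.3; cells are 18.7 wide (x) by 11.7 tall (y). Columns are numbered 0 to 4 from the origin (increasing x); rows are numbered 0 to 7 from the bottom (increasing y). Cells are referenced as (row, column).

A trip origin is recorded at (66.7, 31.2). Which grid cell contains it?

Column index: ⌊(66.7 − 7.6) / 18.7⌋ = ⌊3.160⌋ = 3
Row offset from origin: ⌊(31.2 − 5.3) / 11.7⌋ = ⌊2.214⌋ = 2 → row 2

(2, 3)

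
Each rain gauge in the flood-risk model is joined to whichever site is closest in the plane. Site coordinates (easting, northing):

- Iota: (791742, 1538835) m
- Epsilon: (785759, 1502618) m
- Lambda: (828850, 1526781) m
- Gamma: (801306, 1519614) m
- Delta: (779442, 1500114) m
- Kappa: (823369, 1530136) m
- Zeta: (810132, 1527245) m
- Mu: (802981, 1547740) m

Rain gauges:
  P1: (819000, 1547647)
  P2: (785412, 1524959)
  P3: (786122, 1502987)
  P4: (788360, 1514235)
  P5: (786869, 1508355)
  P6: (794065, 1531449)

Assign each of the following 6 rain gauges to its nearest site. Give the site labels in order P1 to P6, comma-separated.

P1 → Mu (d²=256617010.00)
P2 → Iota (d²=232612276.00)
P3 → Epsilon (d²=267930.00)
P4 → Epsilon (d²=141719890.00)
P5 → Epsilon (d²=34145269.00)
P6 → Iota (d²=59949325.00)

Mu, Iota, Epsilon, Epsilon, Epsilon, Iota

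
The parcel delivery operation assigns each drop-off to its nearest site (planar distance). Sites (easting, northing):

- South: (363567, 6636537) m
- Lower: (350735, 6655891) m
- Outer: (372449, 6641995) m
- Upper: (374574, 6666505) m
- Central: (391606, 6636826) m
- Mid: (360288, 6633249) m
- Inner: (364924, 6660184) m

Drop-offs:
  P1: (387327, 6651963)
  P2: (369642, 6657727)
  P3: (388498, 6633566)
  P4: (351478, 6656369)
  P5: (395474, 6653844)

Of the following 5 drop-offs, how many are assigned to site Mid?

P1 → Central
P2 → Inner
P3 → Central
P4 → Lower
P5 → Central
0 of the 5 go to Mid.

0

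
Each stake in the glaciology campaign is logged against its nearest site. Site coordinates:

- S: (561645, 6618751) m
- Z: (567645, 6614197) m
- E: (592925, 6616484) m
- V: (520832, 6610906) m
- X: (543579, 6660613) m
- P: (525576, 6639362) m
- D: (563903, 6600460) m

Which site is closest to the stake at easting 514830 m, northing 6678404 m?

X

Squared distances to each site:
S: 5750124634.000; Z: 6911963074.000; E: 9932915425.000; V: 4592004008.000; X: 1143024682.000; P: 1639754280.000; D: 8483426465.000.
Minimum at X.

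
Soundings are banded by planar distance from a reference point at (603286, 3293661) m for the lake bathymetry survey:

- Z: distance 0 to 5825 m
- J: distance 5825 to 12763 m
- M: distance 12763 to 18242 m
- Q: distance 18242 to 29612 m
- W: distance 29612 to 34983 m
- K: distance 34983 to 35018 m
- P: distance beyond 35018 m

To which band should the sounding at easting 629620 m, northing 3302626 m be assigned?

Q

Distance = √((629620−603286)² + (3302626−3293661)²) = √(693479556.000 + 80371225.000) = 27818.174 m.
18242 ≤ 27818.174 < 29612 → Q.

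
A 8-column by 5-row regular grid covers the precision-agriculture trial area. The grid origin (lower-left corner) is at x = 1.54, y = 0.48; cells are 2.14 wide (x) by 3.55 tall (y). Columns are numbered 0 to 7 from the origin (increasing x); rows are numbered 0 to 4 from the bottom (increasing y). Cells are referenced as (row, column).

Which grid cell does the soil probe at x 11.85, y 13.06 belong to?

(3, 4)

Column index: ⌊(11.85 − 1.54) / 2.14⌋ = ⌊4.818⌋ = 4
Row offset from origin: ⌊(13.06 − 0.48) / 3.55⌋ = ⌊3.544⌋ = 3 → row 3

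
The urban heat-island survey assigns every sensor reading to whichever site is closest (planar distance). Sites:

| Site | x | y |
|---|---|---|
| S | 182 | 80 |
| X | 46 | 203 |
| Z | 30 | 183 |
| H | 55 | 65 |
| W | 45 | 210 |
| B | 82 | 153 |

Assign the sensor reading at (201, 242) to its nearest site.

B

Squared distances to each site:
S: 26605.000; X: 25546.000; Z: 32722.000; H: 52645.000; W: 25360.000; B: 22082.000.
Minimum at B.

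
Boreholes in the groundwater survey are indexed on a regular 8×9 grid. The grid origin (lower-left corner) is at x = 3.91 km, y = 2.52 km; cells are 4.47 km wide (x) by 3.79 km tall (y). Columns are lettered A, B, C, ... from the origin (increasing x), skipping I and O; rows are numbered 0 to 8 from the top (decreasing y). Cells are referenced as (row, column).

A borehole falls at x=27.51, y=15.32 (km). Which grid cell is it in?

Column index: ⌊(27.51 − 3.91) / 4.47⌋ = ⌊5.280⌋ = 5 → column F
Row offset from origin: ⌊(15.32 − 2.52) / 3.79⌋ = ⌊3.377⌋ = 3 → row 5 (counted from top)

(5, F)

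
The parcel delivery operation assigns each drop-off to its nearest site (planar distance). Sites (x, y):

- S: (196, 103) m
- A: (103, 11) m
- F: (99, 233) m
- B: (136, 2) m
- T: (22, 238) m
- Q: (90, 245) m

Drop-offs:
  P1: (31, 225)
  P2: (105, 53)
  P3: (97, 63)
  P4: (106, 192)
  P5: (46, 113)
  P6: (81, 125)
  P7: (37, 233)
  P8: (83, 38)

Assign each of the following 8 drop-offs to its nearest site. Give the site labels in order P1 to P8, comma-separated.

T, A, A, F, A, F, T, A

P1 → T (d²=250.00)
P2 → A (d²=1768.00)
P3 → A (d²=2740.00)
P4 → F (d²=1730.00)
P5 → A (d²=13653.00)
P6 → F (d²=11988.00)
P7 → T (d²=250.00)
P8 → A (d²=1129.00)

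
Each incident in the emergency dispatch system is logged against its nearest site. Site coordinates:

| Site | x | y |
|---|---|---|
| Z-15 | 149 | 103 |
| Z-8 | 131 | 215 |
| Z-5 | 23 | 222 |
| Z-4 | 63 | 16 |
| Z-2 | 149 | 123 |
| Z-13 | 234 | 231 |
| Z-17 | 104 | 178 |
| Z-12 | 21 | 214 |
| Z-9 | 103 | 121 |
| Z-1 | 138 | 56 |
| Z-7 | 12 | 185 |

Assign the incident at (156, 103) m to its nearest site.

Z-15

Squared distances to each site:
Z-15: 49.000; Z-8: 13169.000; Z-5: 31850.000; Z-4: 16218.000; Z-2: 449.000; Z-13: 22468.000; Z-17: 8329.000; Z-12: 30546.000; Z-9: 3133.000; Z-1: 2533.000; Z-7: 27460.000.
Minimum at Z-15.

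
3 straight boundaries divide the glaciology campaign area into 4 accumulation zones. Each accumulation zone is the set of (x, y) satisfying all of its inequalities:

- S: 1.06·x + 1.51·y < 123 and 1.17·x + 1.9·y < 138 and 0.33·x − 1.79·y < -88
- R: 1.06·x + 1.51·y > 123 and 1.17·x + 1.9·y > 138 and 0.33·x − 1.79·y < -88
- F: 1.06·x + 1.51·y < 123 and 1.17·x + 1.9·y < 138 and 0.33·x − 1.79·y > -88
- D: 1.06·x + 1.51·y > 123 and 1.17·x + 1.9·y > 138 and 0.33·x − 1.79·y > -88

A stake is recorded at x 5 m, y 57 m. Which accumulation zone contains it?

1.06·5 + 1.51·57 = 91.370, which is < 123
1.17·5 + 1.9·57 = 114.150, which is < 138
0.33·5 − 1.79·57 = -100.380, which is < -88
This sign pattern matches S.

S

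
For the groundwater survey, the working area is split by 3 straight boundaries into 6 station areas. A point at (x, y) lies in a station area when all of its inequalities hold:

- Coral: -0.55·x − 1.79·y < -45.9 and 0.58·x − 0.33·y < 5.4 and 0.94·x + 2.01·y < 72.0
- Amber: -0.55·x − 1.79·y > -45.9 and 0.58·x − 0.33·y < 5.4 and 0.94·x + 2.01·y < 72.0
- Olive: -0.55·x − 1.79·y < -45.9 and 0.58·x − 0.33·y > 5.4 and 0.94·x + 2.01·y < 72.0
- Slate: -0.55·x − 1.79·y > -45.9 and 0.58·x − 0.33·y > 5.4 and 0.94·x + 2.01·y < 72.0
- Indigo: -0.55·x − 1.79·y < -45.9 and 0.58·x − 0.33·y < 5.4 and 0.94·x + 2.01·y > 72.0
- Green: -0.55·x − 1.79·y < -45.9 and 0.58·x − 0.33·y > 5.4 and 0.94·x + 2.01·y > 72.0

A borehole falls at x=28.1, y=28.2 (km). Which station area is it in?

Green

-0.55·28.1 − 1.79·28.2 = -65.933, which is < -45.9
0.58·28.1 − 0.33·28.2 = 6.992, which is > 5.4
0.94·28.1 + 2.01·28.2 = 83.096, which is > 72.0
This sign pattern matches Green.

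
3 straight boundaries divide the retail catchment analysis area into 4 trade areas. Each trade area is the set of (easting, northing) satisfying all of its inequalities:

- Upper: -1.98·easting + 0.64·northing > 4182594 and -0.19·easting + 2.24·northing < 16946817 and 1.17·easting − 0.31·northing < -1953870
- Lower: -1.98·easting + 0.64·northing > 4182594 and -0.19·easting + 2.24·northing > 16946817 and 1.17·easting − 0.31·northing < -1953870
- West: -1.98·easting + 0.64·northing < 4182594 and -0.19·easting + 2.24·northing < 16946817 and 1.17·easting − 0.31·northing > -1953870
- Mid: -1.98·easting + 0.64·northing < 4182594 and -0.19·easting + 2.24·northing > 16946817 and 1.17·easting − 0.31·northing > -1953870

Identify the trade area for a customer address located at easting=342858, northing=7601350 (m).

-1.98·342858 + 0.64·7601350 = 4186005.160, which is > 4182594
-0.19·342858 + 2.24·7601350 = 16961880.980, which is > 16946817
1.17·342858 − 0.31·7601350 = -1955274.640, which is < -1953870
This sign pattern matches Lower.

Lower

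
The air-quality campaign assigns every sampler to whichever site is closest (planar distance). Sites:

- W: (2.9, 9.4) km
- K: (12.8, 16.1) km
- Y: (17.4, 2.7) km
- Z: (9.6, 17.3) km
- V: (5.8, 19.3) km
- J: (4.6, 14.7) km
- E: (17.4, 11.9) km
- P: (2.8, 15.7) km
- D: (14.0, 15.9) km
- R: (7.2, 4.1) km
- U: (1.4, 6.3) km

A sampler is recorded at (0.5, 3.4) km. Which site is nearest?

Squared distances to each site:
W: 41.760; K: 312.580; Y: 286.100; Z: 276.020; V: 280.900; J: 144.500; E: 357.860; P: 156.580; D: 338.500; R: 45.380; U: 9.220.
Minimum at U.

U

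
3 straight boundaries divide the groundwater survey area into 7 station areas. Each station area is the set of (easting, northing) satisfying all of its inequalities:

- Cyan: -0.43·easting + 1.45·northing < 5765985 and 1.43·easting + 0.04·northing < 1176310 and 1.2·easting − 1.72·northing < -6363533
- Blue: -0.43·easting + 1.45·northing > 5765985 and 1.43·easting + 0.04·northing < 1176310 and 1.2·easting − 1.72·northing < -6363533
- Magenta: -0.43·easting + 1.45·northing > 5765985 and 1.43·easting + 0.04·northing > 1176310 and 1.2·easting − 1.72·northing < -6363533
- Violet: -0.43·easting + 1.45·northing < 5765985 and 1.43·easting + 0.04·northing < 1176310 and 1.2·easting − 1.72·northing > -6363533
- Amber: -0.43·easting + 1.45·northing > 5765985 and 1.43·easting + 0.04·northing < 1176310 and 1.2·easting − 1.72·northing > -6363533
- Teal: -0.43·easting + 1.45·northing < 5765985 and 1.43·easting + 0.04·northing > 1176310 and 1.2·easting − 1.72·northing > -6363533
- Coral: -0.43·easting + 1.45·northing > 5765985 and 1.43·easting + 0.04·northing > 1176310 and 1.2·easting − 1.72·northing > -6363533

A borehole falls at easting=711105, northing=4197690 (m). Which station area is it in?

Magenta

-0.43·711105 + 1.45·4197690 = 5780875.350, which is > 5765985
1.43·711105 + 0.04·4197690 = 1184787.750, which is > 1176310
1.2·711105 − 1.72·4197690 = -6366700.800, which is < -6363533
This sign pattern matches Magenta.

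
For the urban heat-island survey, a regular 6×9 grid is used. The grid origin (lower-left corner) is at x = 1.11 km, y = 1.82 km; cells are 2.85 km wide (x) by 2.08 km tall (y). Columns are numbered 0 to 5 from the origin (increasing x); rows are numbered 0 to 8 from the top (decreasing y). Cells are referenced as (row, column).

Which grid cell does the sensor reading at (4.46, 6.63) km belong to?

Column index: ⌊(4.46 − 1.11) / 2.85⌋ = ⌊1.175⌋ = 1
Row offset from origin: ⌊(6.63 − 1.82) / 2.08⌋ = ⌊2.312⌋ = 2 → row 6 (counted from top)

(6, 1)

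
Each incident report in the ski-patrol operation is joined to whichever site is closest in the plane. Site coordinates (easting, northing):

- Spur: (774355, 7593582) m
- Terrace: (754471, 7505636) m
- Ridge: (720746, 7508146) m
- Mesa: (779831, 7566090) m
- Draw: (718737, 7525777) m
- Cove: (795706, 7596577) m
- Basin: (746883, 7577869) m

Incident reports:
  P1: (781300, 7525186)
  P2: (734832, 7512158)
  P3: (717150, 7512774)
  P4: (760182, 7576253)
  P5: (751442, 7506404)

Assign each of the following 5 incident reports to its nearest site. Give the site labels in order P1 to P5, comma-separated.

Terrace, Ridge, Ridge, Basin, Terrace

P1 → Terrace (d²=1101997741.00)
P2 → Ridge (d²=214511540.00)
P3 → Ridge (d²=34349600.00)
P4 → Basin (d²=179474857.00)
P5 → Terrace (d²=9764665.00)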